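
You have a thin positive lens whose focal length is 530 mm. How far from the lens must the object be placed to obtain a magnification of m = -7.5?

601 mm

m = −d_i/d_o ⇒ d_i = −m·d_o.
1/f = 1/d_o + 1/d_i = 1/d_o − 1/(m·d_o) = (1 − 1/m)/d_o, so d_o = f(1 − 1/m) = (530.0)(1 − 1/(-7.5)) = 601 mm.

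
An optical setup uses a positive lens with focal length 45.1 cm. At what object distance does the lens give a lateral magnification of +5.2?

36.4 cm

m = −d_i/d_o ⇒ d_i = −m·d_o.
1/f = 1/d_o + 1/d_i = 1/d_o − 1/(m·d_o) = (1 − 1/m)/d_o, so d_o = f(1 − 1/m) = (45.10)(1 − 1/(+5.2)) = 36.4 cm.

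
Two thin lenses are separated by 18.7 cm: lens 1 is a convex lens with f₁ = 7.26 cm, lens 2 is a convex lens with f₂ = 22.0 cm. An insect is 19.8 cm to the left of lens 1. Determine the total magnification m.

m = -0.863

Lens 1: 1/d_i1 = 1/(7.26) − 1/(19.8) = 0.08724, so d_i1 = 11.46 cm; m₁ = −d_i1/d_o1 = -0.5788.
d_o2 = 18.7 − (11.46) = 7.240 cm.
Lens 2: 1/d_i2 = 1/(22.0) − 1/(7.240) = -0.09267, so d_i2 = -10.79 cm; m₂ = −d_i2/d_o2 = +1.491.
m = m₁·m₂ = (-0.5788)(+1.491) = -0.863.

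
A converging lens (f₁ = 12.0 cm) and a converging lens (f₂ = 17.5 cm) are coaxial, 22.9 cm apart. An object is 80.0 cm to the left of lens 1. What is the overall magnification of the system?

m = -0.354

Lens 1: 1/d_i1 = 1/(12.0) − 1/(80.0) = 0.07083, so d_i1 = 14.12 cm; m₁ = −d_i1/d_o1 = -0.1765.
d_o2 = 22.9 − (14.12) = 8.780 cm.
Lens 2: 1/d_i2 = 1/(17.5) − 1/(8.780) = -0.05675, so d_i2 = -17.62 cm; m₂ = −d_i2/d_o2 = +2.007.
m = m₁·m₂ = (-0.1765)(+2.007) = -0.354.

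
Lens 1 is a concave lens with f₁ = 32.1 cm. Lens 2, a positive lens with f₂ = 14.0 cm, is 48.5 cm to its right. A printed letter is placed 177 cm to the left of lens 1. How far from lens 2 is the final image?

Lens 1 is diverging, so f₁ = −32.1 cm.
Lens 1: 1/d_i1 = 1/f₁ − 1/d_o1 = 1/(-32.1) − 1/(177) = -0.03680, so d_i1 = -27.17 cm.
The intermediate image is 27.17 cm to the left of lens 1 (virtual), which is 48.5 − (-27.17) = 75.67 cm to the left of lens 2, so d_o2 = +75.67 cm.
Lens 2: 1/d_i2 = 1/f₂ − 1/d_o2 = 1/(14.0) − 1/(75.67) = 0.05821, so d_i2 = 17.2 cm.
The final image is real, 17.2 cm to the right of lens 2 (overall magnification ≈ -0.035).

17.2 cm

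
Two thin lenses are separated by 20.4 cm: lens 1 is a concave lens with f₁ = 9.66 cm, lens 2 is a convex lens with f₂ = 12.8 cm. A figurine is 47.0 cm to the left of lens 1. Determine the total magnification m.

f₁ = −9.66 cm (diverging).
Lens 1: 1/d_i1 = 1/(-9.66) − 1/(47.0) = -0.1248, so d_i1 = -8.013 cm; m₁ = −d_i1/d_o1 = +0.1705.
d_o2 = 20.4 − (-8.013) = 28.41 cm.
Lens 2: 1/d_i2 = 1/(12.8) − 1/(28.41) = 0.04293, so d_i2 = 23.30 cm; m₂ = −d_i2/d_o2 = -0.8200.
m = m₁·m₂ = (+0.1705)(-0.8200) = -0.140.

m = -0.140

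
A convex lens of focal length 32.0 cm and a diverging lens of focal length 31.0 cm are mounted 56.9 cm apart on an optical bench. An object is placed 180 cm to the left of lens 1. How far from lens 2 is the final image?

Lens 1: 1/d_i1 = 1/f₁ − 1/d_o1 = 1/(32.0) − 1/(180) = 0.02569, so d_i1 = 38.92 cm.
The intermediate image is 38.92 cm to the right of lens 1, which is 56.9 − (38.92) = 17.98 cm to the left of lens 2, so d_o2 = +17.98 cm.
Lens 2 is diverging, so f₂ = −31.0 cm.
Lens 2: 1/d_i2 = 1/f₂ − 1/d_o2 = 1/(-31.0) − 1/(17.98) = -0.08788, so d_i2 = -11.4 cm.
The final image is virtual, 11.4 cm to the left of lens 2 (overall magnification ≈ -0.14).

11.4 cm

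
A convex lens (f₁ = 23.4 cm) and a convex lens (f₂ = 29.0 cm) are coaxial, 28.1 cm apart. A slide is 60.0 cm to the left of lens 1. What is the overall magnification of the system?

Lens 1: 1/d_i1 = 1/(23.4) − 1/(60.0) = 0.02607, so d_i1 = 38.36 cm; m₁ = −d_i1/d_o1 = -0.6393.
d_o2 = 28.1 − (38.36) = -10.26 cm (virtual object).
Lens 2: 1/d_i2 = 1/(29.0) − 1/(-10.26) = 0.1319, so d_i2 = 7.579 cm; m₂ = −d_i2/d_o2 = +0.7387.
m = m₁·m₂ = (-0.6393)(+0.7387) = -0.472.

m = -0.472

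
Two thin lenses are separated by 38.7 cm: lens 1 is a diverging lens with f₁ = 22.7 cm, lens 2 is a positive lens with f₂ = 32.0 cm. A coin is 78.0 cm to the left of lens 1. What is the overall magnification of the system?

f₁ = −22.7 cm (diverging).
Lens 1: 1/d_i1 = 1/(-22.7) − 1/(78.0) = -0.05687, so d_i1 = -17.58 cm; m₁ = −d_i1/d_o1 = +0.2254.
d_o2 = 38.7 − (-17.58) = 56.28 cm.
Lens 2: 1/d_i2 = 1/(32.0) − 1/(56.28) = 0.01348, so d_i2 = 74.17 cm; m₂ = −d_i2/d_o2 = -1.318.
m = m₁·m₂ = (+0.2254)(-1.318) = -0.297.

m = -0.297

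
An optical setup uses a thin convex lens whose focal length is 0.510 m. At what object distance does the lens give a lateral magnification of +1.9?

m = −d_i/d_o ⇒ d_i = −m·d_o.
1/f = 1/d_o + 1/d_i = 1/d_o − 1/(m·d_o) = (1 − 1/m)/d_o, so d_o = f(1 − 1/m) = (0.5100)(1 − 1/(+1.9)) = 0.242 m.

0.242 m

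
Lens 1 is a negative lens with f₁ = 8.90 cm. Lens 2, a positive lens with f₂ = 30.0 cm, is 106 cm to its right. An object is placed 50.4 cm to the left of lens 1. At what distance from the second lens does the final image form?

Lens 1 is diverging, so f₁ = −8.90 cm.
Lens 1: 1/d_i1 = 1/f₁ − 1/d_o1 = 1/(-8.90) − 1/(50.4) = -0.1322, so d_i1 = -7.564 cm.
The intermediate image is 7.564 cm to the left of lens 1 (virtual), which is 106 − (-7.564) = 113.6 cm to the left of lens 2, so d_o2 = +113.6 cm.
Lens 2: 1/d_i2 = 1/f₂ − 1/d_o2 = 1/(30.0) − 1/(113.6) = 0.02453, so d_i2 = 40.8 cm.
The final image is real, 40.8 cm to the right of lens 2 (overall magnification ≈ -0.054).

40.8 cm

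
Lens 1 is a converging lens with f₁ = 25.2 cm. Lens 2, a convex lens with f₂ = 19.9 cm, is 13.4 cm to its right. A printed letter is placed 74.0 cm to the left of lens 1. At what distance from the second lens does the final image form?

Lens 1: 1/d_i1 = 1/f₁ − 1/d_o1 = 1/(25.2) − 1/(74.0) = 0.02617, so d_i1 = 38.21 cm.
The intermediate image is 38.21 cm to the right of lens 1, which lies 24.81 cm to the right of lens 2 — a virtual object — so d_o2 = −24.81 cm.
Lens 2: 1/d_i2 = 1/f₂ − 1/d_o2 = 1/(19.9) − 1/(-24.81) = 0.09056, so d_i2 = 11.0 cm.
The final image is real, 11.0 cm to the right of lens 2 (overall magnification ≈ -0.23).

11.0 cm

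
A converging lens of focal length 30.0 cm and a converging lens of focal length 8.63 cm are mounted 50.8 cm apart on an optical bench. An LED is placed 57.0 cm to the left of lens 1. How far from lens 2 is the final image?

5.11 cm

Lens 1: 1/d_i1 = 1/f₁ − 1/d_o1 = 1/(30.0) − 1/(57.0) = 0.01579, so d_i1 = 63.33 cm.
The intermediate image is 63.33 cm to the right of lens 1, which lies 12.53 cm to the right of lens 2 — a virtual object — so d_o2 = −12.53 cm.
Lens 2: 1/d_i2 = 1/f₂ − 1/d_o2 = 1/(8.63) − 1/(-12.53) = 0.1957, so d_i2 = 5.11 cm.
The final image is real, 5.11 cm to the right of lens 2 (overall magnification ≈ -0.45).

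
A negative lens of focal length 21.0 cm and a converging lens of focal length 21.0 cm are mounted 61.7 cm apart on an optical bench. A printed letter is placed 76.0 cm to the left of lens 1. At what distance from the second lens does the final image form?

Lens 1 is diverging, so f₁ = −21.0 cm.
Lens 1: 1/d_i1 = 1/f₁ − 1/d_o1 = 1/(-21.0) − 1/(76.0) = -0.06078, so d_i1 = -16.45 cm.
The intermediate image is 16.45 cm to the left of lens 1 (virtual), which is 61.7 − (-16.45) = 78.15 cm to the left of lens 2, so d_o2 = +78.15 cm.
Lens 2: 1/d_i2 = 1/f₂ − 1/d_o2 = 1/(21.0) − 1/(78.15) = 0.03482, so d_i2 = 28.7 cm.
The final image is real, 28.7 cm to the right of lens 2 (overall magnification ≈ -0.080).

28.7 cm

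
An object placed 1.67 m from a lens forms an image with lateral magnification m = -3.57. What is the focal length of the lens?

m = −d_i/d_o ⇒ d_i = −m·d_o = −(-3.57)·(1.67) = 5.962 m.
1/f = 1/d_o + 1/d_i = 1/(1.67) + 1/(5.962) = 0.7665, so f = 1.30 m.
Since f is positive, the lens is converging.

f = 1.30 m (converging)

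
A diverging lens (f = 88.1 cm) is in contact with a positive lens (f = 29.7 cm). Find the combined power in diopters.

P₁ = 1/f₁ = 1/(-0.881 m) = -1.135 D; P₂ = 1/f₂ = 1/(0.297 m) = +3.367 D.
For thin lenses in contact, P = P₁ + P₂ = (-1.135) + (+3.367) = +2.23 D.

P = +2.23 D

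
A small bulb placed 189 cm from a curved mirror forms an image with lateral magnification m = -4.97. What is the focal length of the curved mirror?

m = −d_i/d_o ⇒ d_i = −m·d_o = −(-4.97)·(189) = 939.3 cm.
1/f = 1/d_o + 1/d_i = 1/(189) + 1/(939.3) = 0.006356, so f = 157 cm.
Since f is positive, the curved mirror is concave.

f = 157 cm (concave)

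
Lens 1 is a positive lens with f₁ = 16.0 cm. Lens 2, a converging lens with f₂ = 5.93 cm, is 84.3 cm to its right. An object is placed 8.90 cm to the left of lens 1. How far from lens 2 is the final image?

6.29 cm

Lens 1: 1/d_i1 = 1/f₁ − 1/d_o1 = 1/(16.0) − 1/(8.90) = -0.04986, so d_i1 = -20.06 cm.
The intermediate image is 20.06 cm to the left of lens 1 (virtual), which is 84.3 − (-20.06) = 104.4 cm to the left of lens 2, so d_o2 = +104.4 cm.
Lens 2: 1/d_i2 = 1/f₂ − 1/d_o2 = 1/(5.93) − 1/(104.4) = 0.1591, so d_i2 = 6.29 cm.
The final image is real, 6.29 cm to the right of lens 2 (overall magnification ≈ -0.14).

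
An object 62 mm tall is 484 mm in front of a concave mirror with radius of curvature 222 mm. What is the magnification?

m = -0.298

f = R/2 = 222/2 = 111.0 mm.
1/d_i = 1/f − 1/d_o = 1/(111.0) − 1/(484) = 0.006943, so d_i = 144.0 mm.
m = −d_i/d_o = −(144.0)/(484) = -0.298.
The image is real, inverted and reduced, in front of the mirror.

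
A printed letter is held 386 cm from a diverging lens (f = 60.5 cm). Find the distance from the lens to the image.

52.3 cm

For a diverging lens, f = -60.5 cm.
Thin-lens equation: 1/q = 1/f − 1/p = 1/(-60.50) − 1/(386) = -0.01653 − 0.002591 = -0.01912, so q = -52.3 cm.
The image is virtual, upright and reduced, on the same side as the object.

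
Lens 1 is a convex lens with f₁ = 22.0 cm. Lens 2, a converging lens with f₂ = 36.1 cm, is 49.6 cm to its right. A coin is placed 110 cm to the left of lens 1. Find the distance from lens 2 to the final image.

57.0 cm

Lens 1: 1/d_i1 = 1/f₁ − 1/d_o1 = 1/(22.0) − 1/(110) = 0.03636, so d_i1 = 27.50 cm.
The intermediate image is 27.50 cm to the right of lens 1, which is 49.6 − (27.50) = 22.10 cm to the left of lens 2, so d_o2 = +22.10 cm.
Lens 2: 1/d_i2 = 1/f₂ − 1/d_o2 = 1/(36.1) − 1/(22.10) = -0.01755, so d_i2 = -57.0 cm.
The final image is virtual, 57.0 cm to the left of lens 2 (overall magnification ≈ -0.64).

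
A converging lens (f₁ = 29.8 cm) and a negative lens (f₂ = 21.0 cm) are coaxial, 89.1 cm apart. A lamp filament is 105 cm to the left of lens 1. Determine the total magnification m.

m = -0.122

Lens 1: 1/d_i1 = 1/(29.8) − 1/(105) = 0.02403, so d_i1 = 41.61 cm; m₁ = −d_i1/d_o1 = -0.3963.
d_o2 = 89.1 − (41.61) = 47.49 cm.
f₂ = −21.0 cm (diverging).
Lens 2: 1/d_i2 = 1/(-21.0) − 1/(47.49) = -0.06868, so d_i2 = -14.56 cm; m₂ = −d_i2/d_o2 = +0.3066.
m = m₁·m₂ = (-0.3963)(+0.3066) = -0.122.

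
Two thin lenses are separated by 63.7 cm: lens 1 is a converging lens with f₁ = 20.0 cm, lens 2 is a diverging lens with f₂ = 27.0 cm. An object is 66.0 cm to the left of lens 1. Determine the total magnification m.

Lens 1: 1/d_i1 = 1/(20.0) − 1/(66.0) = 0.03485, so d_i1 = 28.70 cm; m₁ = −d_i1/d_o1 = -0.4348.
d_o2 = 63.7 − (28.70) = 35.00 cm.
f₂ = −27.0 cm (diverging).
Lens 2: 1/d_i2 = 1/(-27.0) − 1/(35.00) = -0.06561, so d_i2 = -15.24 cm; m₂ = −d_i2/d_o2 = +0.4355.
m = m₁·m₂ = (-0.4348)(+0.4355) = -0.189.

m = -0.189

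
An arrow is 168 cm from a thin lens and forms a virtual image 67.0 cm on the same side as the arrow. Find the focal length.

f = -111 cm (diverging)

Virtual image ⇒ d_i = −67.0 cm.
1/f = 1/d_o + 1/d_i = 1/(168) + 1/(-67.0) = -0.008973, so f = -111 cm.
Since f is negative, the thin lens is diverging.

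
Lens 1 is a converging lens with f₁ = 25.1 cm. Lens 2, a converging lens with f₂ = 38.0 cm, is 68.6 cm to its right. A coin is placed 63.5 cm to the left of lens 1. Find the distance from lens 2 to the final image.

94.4 cm

Lens 1: 1/d_i1 = 1/f₁ − 1/d_o1 = 1/(25.1) − 1/(63.5) = 0.02409, so d_i1 = 41.51 cm.
The intermediate image is 41.51 cm to the right of lens 1, which is 68.6 − (41.51) = 27.09 cm to the left of lens 2, so d_o2 = +27.09 cm.
Lens 2: 1/d_i2 = 1/f₂ − 1/d_o2 = 1/(38.0) − 1/(27.09) = -0.01060, so d_i2 = -94.4 cm.
The final image is virtual, 94.4 cm to the left of lens 2 (overall magnification ≈ -2.3).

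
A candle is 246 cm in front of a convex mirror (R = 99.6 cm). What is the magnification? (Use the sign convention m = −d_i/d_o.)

f = R/2 = 99.6/2 = 49.80 cm; for a convex mirror, f = -49.80 cm.
1/d_i = 1/f − 1/d_o = 1/(-49.80) − 1/(246) = -0.02415, so d_i = -41.42 cm.
m = −d_i/d_o = −(-41.42)/(246) = +0.168.
The image is virtual, upright and reduced, behind the mirror.

m = +0.168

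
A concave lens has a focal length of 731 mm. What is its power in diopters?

P = -1.37 D

For a concave lens, f = −731 mm.
f = -73.1 cm = -0.731 m.
P = 1/f = 1/(-0.731 m) = -1.37 D.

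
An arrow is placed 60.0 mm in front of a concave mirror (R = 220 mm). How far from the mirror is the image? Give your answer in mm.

f = R/2 = 220/2 = 110.0 mm.
Mirror equation: 1/q = 1/f − 1/p = 1/(110.0) − 1/(60.0) = 0.009091 − 0.01667 = -0.007576, so q = -132 mm.
The image is virtual, upright and enlarged, behind the mirror.

132 mm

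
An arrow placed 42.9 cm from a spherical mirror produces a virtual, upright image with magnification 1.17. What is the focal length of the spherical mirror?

f = 295 cm (concave)

m = −d_i/d_o ⇒ d_i = −m·d_o = −(+1.17)·(42.9) = -50.19 cm.
1/f = 1/d_o + 1/d_i = 1/(42.9) + 1/(-50.19) = 0.003386, so f = 295 cm.
Since f is positive, the spherical mirror is concave.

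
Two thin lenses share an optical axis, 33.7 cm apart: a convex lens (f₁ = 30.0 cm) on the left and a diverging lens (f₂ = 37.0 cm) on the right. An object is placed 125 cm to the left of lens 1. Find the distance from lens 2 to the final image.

Lens 1: 1/d_i1 = 1/f₁ − 1/d_o1 = 1/(30.0) − 1/(125) = 0.02533, so d_i1 = 39.47 cm.
The intermediate image is 39.47 cm to the right of lens 1, which lies 5.770 cm to the right of lens 2 — a virtual object — so d_o2 = −5.770 cm.
Lens 2 is diverging, so f₂ = −37.0 cm.
Lens 2: 1/d_i2 = 1/f₂ − 1/d_o2 = 1/(-37.0) − 1/(-5.770) = 0.1463, so d_i2 = 6.84 cm.
The final image is real, 6.84 cm to the right of lens 2 (overall magnification ≈ -0.37).

6.84 cm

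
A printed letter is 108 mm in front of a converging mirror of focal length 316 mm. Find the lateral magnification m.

m = +1.52

1/d_i = 1/f − 1/d_o = 1/(316.0) − 1/(108) = -0.006095, so d_i = -164.1 mm.
m = −d_i/d_o = −(-164.1)/(108) = +1.52.
The image is virtual, upright and enlarged, behind the mirror.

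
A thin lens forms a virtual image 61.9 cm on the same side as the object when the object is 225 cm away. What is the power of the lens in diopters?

P = -1.17 D

Virtual image ⇒ d_i = −61.9 cm.
1/f = 1/d_o + 1/d_i = 1/(225) + 1/(-61.9) = -0.01171 cm⁻¹.
f = -85.39 cm = -0.8539 m, so P = 1/f = -1.17 D.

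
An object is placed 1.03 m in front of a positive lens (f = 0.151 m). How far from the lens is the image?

Thin-lens equation: 1/v = 1/f − 1/u = 1/(0.1510) − 1/(1.03) = 6.623 − 0.9709 = 5.652, so v = 0.177 m.
The image is real, inverted and reduced, on the far side of the lens.

0.177 m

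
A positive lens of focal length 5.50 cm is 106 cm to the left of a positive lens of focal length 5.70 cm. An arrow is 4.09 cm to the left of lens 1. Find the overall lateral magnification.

m = -0.191

Lens 1: 1/d_i1 = 1/(5.50) − 1/(4.09) = -0.06268, so d_i1 = -15.95 cm; m₁ = −d_i1/d_o1 = +3.900.
d_o2 = 106 − (-15.95) = 122.0 cm.
Lens 2: 1/d_i2 = 1/(5.70) − 1/(122.0) = 0.1672, so d_i2 = 5.979 cm; m₂ = −d_i2/d_o2 = -0.04901.
m = m₁·m₂ = (+3.900)(-0.04901) = -0.191.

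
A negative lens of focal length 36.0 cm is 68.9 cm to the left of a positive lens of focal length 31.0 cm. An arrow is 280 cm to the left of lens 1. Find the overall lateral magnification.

m = -0.0506

f₁ = −36.0 cm (diverging).
Lens 1: 1/d_i1 = 1/(-36.0) − 1/(280) = -0.03135, so d_i1 = -31.90 cm; m₁ = −d_i1/d_o1 = +0.1139.
d_o2 = 68.9 − (-31.90) = 100.8 cm.
Lens 2: 1/d_i2 = 1/(31.0) − 1/(100.8) = 0.02234, so d_i2 = 44.77 cm; m₂ = −d_i2/d_o2 = -0.4441.
m = m₁·m₂ = (+0.1139)(-0.4441) = -0.0506.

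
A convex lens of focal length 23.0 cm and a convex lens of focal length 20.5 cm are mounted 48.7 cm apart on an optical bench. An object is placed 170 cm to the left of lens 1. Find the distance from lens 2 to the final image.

Lens 1: 1/d_i1 = 1/f₁ − 1/d_o1 = 1/(23.0) − 1/(170) = 0.03760, so d_i1 = 26.60 cm.
The intermediate image is 26.60 cm to the right of lens 1, which is 48.7 − (26.60) = 22.10 cm to the left of lens 2, so d_o2 = +22.10 cm.
Lens 2: 1/d_i2 = 1/f₂ − 1/d_o2 = 1/(20.5) − 1/(22.10) = 0.003532, so d_i2 = 283 cm.
The final image is real, 283 cm to the right of lens 2 (overall magnification ≈ 2.0).

283 cm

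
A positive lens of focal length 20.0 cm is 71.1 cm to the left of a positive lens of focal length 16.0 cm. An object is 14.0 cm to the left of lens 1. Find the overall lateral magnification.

m = -0.524

Lens 1: 1/d_i1 = 1/(20.0) − 1/(14.0) = -0.02143, so d_i1 = -46.67 cm; m₁ = −d_i1/d_o1 = +3.334.
d_o2 = 71.1 − (-46.67) = 117.8 cm.
Lens 2: 1/d_i2 = 1/(16.0) − 1/(117.8) = 0.05401, so d_i2 = 18.51 cm; m₂ = −d_i2/d_o2 = -0.1572.
m = m₁·m₂ = (+3.334)(-0.1572) = -0.524.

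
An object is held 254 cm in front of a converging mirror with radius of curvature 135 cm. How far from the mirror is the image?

91.9 cm

f = R/2 = 135/2 = 67.50 cm.
Mirror equation: 1/q = 1/f − 1/p = 1/(67.50) − 1/(254) = 0.01481 − 0.003937 = 0.01088, so q = 91.9 cm.
The image is real, inverted and reduced, in front of the mirror.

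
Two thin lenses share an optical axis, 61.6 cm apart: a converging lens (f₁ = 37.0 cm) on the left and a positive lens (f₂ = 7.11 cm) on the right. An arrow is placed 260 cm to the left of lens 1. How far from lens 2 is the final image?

Lens 1: 1/d_i1 = 1/f₁ − 1/d_o1 = 1/(37.0) − 1/(260) = 0.02318, so d_i1 = 43.14 cm.
The intermediate image is 43.14 cm to the right of lens 1, which is 61.6 − (43.14) = 18.46 cm to the left of lens 2, so d_o2 = +18.46 cm.
Lens 2: 1/d_i2 = 1/f₂ − 1/d_o2 = 1/(7.11) − 1/(18.46) = 0.08648, so d_i2 = 11.6 cm.
The final image is real, 11.6 cm to the right of lens 2 (overall magnification ≈ 0.10).

11.6 cm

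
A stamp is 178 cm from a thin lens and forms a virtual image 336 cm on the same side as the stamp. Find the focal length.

f = 379 cm (converging)

Virtual image ⇒ d_i = −336 cm.
1/f = 1/d_o + 1/d_i = 1/(178) + 1/(-336) = 0.002642, so f = 379 cm.
Since f is positive, the thin lens is converging.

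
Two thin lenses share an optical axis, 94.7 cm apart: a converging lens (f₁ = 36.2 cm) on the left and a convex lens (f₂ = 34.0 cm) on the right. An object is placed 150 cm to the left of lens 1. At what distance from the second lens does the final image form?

123 cm

Lens 1: 1/d_i1 = 1/f₁ − 1/d_o1 = 1/(36.2) − 1/(150) = 0.02096, so d_i1 = 47.72 cm.
The intermediate image is 47.72 cm to the right of lens 1, which is 94.7 − (47.72) = 46.98 cm to the left of lens 2, so d_o2 = +46.98 cm.
Lens 2: 1/d_i2 = 1/f₂ − 1/d_o2 = 1/(34.0) − 1/(46.98) = 0.008126, so d_i2 = 123 cm.
The final image is real, 123 cm to the right of lens 2 (overall magnification ≈ 0.83).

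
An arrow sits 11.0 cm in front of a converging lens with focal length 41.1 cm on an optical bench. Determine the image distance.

15.0 cm

Lens equation: 1/s_i = 1/f − 1/s_o = 1/(41.10) − 1/(11.0) = 0.02433 − 0.09091 = -0.06658, so s_i = -15.0 cm.
The image is virtual, upright and enlarged, on the same side as the object.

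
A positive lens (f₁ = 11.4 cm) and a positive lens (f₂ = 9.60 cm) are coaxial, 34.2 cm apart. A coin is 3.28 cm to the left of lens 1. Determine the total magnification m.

Lens 1: 1/d_i1 = 1/(11.4) − 1/(3.28) = -0.2172, so d_i1 = -4.605 cm; m₁ = −d_i1/d_o1 = +1.404.
d_o2 = 34.2 − (-4.605) = 38.81 cm.
Lens 2: 1/d_i2 = 1/(9.60) − 1/(38.81) = 0.07840, so d_i2 = 12.76 cm; m₂ = −d_i2/d_o2 = -0.3287.
m = m₁·m₂ = (+1.404)(-0.3287) = -0.461.

m = -0.461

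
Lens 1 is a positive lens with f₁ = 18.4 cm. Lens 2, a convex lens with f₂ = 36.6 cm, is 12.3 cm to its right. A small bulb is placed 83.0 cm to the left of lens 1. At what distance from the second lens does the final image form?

Lens 1: 1/d_i1 = 1/f₁ − 1/d_o1 = 1/(18.4) − 1/(83.0) = 0.04230, so d_i1 = 23.64 cm.
The intermediate image is 23.64 cm to the right of lens 1, which lies 11.34 cm to the right of lens 2 — a virtual object — so d_o2 = −11.34 cm.
Lens 2: 1/d_i2 = 1/f₂ − 1/d_o2 = 1/(36.6) − 1/(-11.34) = 0.1155, so d_i2 = 8.66 cm.
The final image is real, 8.66 cm to the right of lens 2 (overall magnification ≈ -0.22).

8.66 cm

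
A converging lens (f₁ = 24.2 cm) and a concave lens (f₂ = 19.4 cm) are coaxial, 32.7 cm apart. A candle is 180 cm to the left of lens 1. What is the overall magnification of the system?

m = -0.125

Lens 1: 1/d_i1 = 1/(24.2) − 1/(180) = 0.03577, so d_i1 = 27.96 cm; m₁ = −d_i1/d_o1 = -0.1553.
d_o2 = 32.7 − (27.96) = 4.740 cm.
f₂ = −19.4 cm (diverging).
Lens 2: 1/d_i2 = 1/(-19.4) − 1/(4.740) = -0.2625, so d_i2 = -3.809 cm; m₂ = −d_i2/d_o2 = +0.8036.
m = m₁·m₂ = (-0.1553)(+0.8036) = -0.125.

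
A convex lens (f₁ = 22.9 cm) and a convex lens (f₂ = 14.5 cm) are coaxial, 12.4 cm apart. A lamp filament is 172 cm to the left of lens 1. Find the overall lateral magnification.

m = -0.0781

Lens 1: 1/d_i1 = 1/(22.9) − 1/(172) = 0.03785, so d_i1 = 26.42 cm; m₁ = −d_i1/d_o1 = -0.1536.
d_o2 = 12.4 − (26.42) = -14.02 cm (virtual object).
Lens 2: 1/d_i2 = 1/(14.5) − 1/(-14.02) = 0.1403, so d_i2 = 7.128 cm; m₂ = −d_i2/d_o2 = +0.5084.
m = m₁·m₂ = (-0.1536)(+0.5084) = -0.0781.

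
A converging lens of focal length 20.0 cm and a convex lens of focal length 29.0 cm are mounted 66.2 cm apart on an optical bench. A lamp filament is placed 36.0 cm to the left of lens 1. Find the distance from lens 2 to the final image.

78.8 cm

Lens 1: 1/d_i1 = 1/f₁ − 1/d_o1 = 1/(20.0) − 1/(36.0) = 0.02222, so d_i1 = 45.00 cm.
The intermediate image is 45.00 cm to the right of lens 1, which is 66.2 − (45.00) = 21.20 cm to the left of lens 2, so d_o2 = +21.20 cm.
Lens 2: 1/d_i2 = 1/f₂ − 1/d_o2 = 1/(29.0) − 1/(21.20) = -0.01269, so d_i2 = -78.8 cm.
The final image is virtual, 78.8 cm to the left of lens 2 (overall magnification ≈ -4.6).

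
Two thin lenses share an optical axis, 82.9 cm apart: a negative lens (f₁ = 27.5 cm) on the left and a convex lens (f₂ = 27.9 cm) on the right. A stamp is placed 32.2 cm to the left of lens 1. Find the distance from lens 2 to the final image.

39.0 cm

Lens 1 is diverging, so f₁ = −27.5 cm.
Lens 1: 1/d_i1 = 1/f₁ − 1/d_o1 = 1/(-27.5) − 1/(32.2) = -0.06742, so d_i1 = -14.83 cm.
The intermediate image is 14.83 cm to the left of lens 1 (virtual), which is 82.9 − (-14.83) = 97.73 cm to the left of lens 2, so d_o2 = +97.73 cm.
Lens 2: 1/d_i2 = 1/f₂ − 1/d_o2 = 1/(27.9) − 1/(97.73) = 0.02561, so d_i2 = 39.0 cm.
The final image is real, 39.0 cm to the right of lens 2 (overall magnification ≈ -0.18).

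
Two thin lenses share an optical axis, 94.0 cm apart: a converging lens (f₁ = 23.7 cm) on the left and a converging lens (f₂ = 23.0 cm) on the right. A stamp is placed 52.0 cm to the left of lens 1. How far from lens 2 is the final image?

Lens 1: 1/d_i1 = 1/f₁ − 1/d_o1 = 1/(23.7) − 1/(52.0) = 0.02296, so d_i1 = 43.55 cm.
The intermediate image is 43.55 cm to the right of lens 1, which is 94.0 − (43.55) = 50.45 cm to the left of lens 2, so d_o2 = +50.45 cm.
Lens 2: 1/d_i2 = 1/f₂ − 1/d_o2 = 1/(23.0) − 1/(50.45) = 0.02366, so d_i2 = 42.3 cm.
The final image is real, 42.3 cm to the right of lens 2 (overall magnification ≈ 0.70).

42.3 cm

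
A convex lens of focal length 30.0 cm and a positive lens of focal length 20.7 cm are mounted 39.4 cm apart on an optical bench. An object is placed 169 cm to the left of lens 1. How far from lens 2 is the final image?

3.41 cm

Lens 1: 1/d_i1 = 1/f₁ − 1/d_o1 = 1/(30.0) − 1/(169) = 0.02742, so d_i1 = 36.47 cm.
The intermediate image is 36.47 cm to the right of lens 1, which is 39.4 − (36.47) = 2.930 cm to the left of lens 2, so d_o2 = +2.930 cm.
Lens 2: 1/d_i2 = 1/f₂ − 1/d_o2 = 1/(20.7) − 1/(2.930) = -0.2930, so d_i2 = -3.41 cm.
The final image is virtual, 3.41 cm to the left of lens 2 (overall magnification ≈ -0.25).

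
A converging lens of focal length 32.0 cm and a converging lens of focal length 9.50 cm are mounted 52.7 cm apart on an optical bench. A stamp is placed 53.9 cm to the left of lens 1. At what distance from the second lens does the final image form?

Lens 1: 1/d_i1 = 1/f₁ − 1/d_o1 = 1/(32.0) − 1/(53.9) = 0.01270, so d_i1 = 78.76 cm.
The intermediate image is 78.76 cm to the right of lens 1, which lies 26.06 cm to the right of lens 2 — a virtual object — so d_o2 = −26.06 cm.
Lens 2: 1/d_i2 = 1/f₂ − 1/d_o2 = 1/(9.50) − 1/(-26.06) = 0.1436, so d_i2 = 6.96 cm.
The final image is real, 6.96 cm to the right of lens 2 (overall magnification ≈ -0.39).

6.96 cm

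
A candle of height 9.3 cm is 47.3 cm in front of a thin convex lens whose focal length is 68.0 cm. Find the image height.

30.6 cm

1/d_i = 1/f − 1/d_o = 1/(68.00) − 1/(47.3) = -0.006436, so d_i = -155.4 cm.
m = −d_i/d_o = +3.285.
|h_i| = |m|·h_o = 3.285 × 9.3 = 30.6 cm. The image is virtual, upright and enlarged, on the same side as the object.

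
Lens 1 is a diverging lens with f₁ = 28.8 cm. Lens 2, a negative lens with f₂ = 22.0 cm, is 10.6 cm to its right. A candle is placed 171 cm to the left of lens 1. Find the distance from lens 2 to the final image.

Lens 1 is diverging, so f₁ = −28.8 cm.
Lens 1: 1/d_i1 = 1/f₁ − 1/d_o1 = 1/(-28.8) − 1/(171) = -0.04057, so d_i1 = -24.65 cm.
The intermediate image is 24.65 cm to the left of lens 1 (virtual), which is 10.6 − (-24.65) = 35.25 cm to the left of lens 2, so d_o2 = +35.25 cm.
Lens 2 is diverging, so f₂ = −22.0 cm.
Lens 2: 1/d_i2 = 1/f₂ − 1/d_o2 = 1/(-22.0) − 1/(35.25) = -0.07382, so d_i2 = -13.5 cm.
The final image is virtual, 13.5 cm to the left of lens 2 (overall magnification ≈ 0.055).

13.5 cm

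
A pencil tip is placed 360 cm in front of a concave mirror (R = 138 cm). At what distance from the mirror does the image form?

f = R/2 = 138/2 = 69.00 cm.
Mirror equation: 1/v = 1/f − 1/u = 1/(69.00) − 1/(360) = 0.01449 − 0.002778 = 0.01171, so v = 85.4 cm.
The image is real, inverted and reduced, in front of the mirror.

85.4 cm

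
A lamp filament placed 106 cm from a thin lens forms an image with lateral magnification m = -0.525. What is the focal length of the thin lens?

f = 36.5 cm (converging)

m = −d_i/d_o ⇒ d_i = −m·d_o = −(-0.525)·(106) = 55.65 cm.
1/f = 1/d_o + 1/d_i = 1/(106) + 1/(55.65) = 0.02740, so f = 36.5 cm.
Since f is positive, the thin lens is converging.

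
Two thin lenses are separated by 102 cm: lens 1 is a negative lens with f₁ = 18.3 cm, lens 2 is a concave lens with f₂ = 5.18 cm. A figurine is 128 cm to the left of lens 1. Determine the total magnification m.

f₁ = −18.3 cm (diverging).
Lens 1: 1/d_i1 = 1/(-18.3) − 1/(128) = -0.06246, so d_i1 = -16.01 cm; m₁ = −d_i1/d_o1 = +0.1251.
d_o2 = 102 − (-16.01) = 118.0 cm.
f₂ = −5.18 cm (diverging).
Lens 2: 1/d_i2 = 1/(-5.18) − 1/(118.0) = -0.2015, so d_i2 = -4.962 cm; m₂ = −d_i2/d_o2 = +0.04205.
m = m₁·m₂ = (+0.1251)(+0.04205) = +0.00526.

m = +0.00526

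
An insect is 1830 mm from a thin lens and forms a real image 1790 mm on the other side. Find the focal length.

Real image ⇒ d_i = +1790 mm.
1/f = 1/d_o + 1/d_i = 1/(1830) + 1/(1790) = 0.001105, so f = 905 mm.
Since f is positive, the thin lens is converging.

f = 905 mm (converging)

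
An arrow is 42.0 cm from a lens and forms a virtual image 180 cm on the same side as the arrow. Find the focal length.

Virtual image ⇒ d_i = −180 cm.
1/f = 1/d_o + 1/d_i = 1/(42.0) + 1/(-180) = 0.01825, so f = 54.8 cm.
Since f is positive, the lens is converging.

f = 54.8 cm (converging)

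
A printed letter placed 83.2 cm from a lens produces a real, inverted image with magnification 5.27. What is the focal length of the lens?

f = 69.9 cm (converging)

m = −d_i/d_o ⇒ d_i = −m·d_o = −(-5.27)·(83.2) = 438.5 cm.
1/f = 1/d_o + 1/d_i = 1/(83.2) + 1/(438.5) = 0.01430, so f = 69.9 cm.
Since f is positive, the lens is converging.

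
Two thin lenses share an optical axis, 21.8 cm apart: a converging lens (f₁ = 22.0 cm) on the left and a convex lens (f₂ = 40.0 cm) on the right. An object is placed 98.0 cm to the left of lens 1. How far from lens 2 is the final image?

Lens 1: 1/d_i1 = 1/f₁ − 1/d_o1 = 1/(22.0) − 1/(98.0) = 0.03525, so d_i1 = 28.37 cm.
The intermediate image is 28.37 cm to the right of lens 1, which lies 6.570 cm to the right of lens 2 — a virtual object — so d_o2 = −6.570 cm.
Lens 2: 1/d_i2 = 1/f₂ − 1/d_o2 = 1/(40.0) − 1/(-6.570) = 0.1772, so d_i2 = 5.64 cm.
The final image is real, 5.64 cm to the right of lens 2 (overall magnification ≈ -0.25).

5.64 cm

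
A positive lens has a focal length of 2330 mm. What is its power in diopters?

P = +0.429 D

f = 233 cm = 2.33 m.
P = 1/f = 1/(2.33 m) = +0.429 D.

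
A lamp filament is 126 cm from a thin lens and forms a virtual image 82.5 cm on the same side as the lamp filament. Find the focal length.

f = -239 cm (diverging)

Virtual image ⇒ d_i = −82.5 cm.
1/f = 1/d_o + 1/d_i = 1/(126) + 1/(-82.5) = -0.004185, so f = -239 cm.
Since f is negative, the thin lens is diverging.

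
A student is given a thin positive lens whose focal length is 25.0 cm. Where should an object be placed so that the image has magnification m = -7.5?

28.3 cm

m = −d_i/d_o ⇒ d_i = −m·d_o.
1/f = 1/d_o + 1/d_i = 1/d_o − 1/(m·d_o) = (1 − 1/m)/d_o, so d_o = f(1 − 1/m) = (25.00)(1 − 1/(-7.5)) = 28.3 cm.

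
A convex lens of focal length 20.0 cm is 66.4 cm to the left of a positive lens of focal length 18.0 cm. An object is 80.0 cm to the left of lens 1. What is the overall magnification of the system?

m = +0.276

Lens 1: 1/d_i1 = 1/(20.0) − 1/(80.0) = 0.03750, so d_i1 = 26.67 cm; m₁ = −d_i1/d_o1 = -0.3334.
d_o2 = 66.4 − (26.67) = 39.73 cm.
Lens 2: 1/d_i2 = 1/(18.0) − 1/(39.73) = 0.03039, so d_i2 = 32.91 cm; m₂ = −d_i2/d_o2 = -0.8283.
m = m₁·m₂ = (-0.3334)(-0.8283) = +0.276.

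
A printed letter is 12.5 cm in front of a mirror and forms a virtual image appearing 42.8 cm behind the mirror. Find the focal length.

f = 17.7 cm (concave)

Virtual image ⇒ d_i = −42.8 cm.
1/f = 1/d_o + 1/d_i = 1/(12.5) + 1/(-42.8) = 0.05664, so f = 17.7 cm.
Since f is positive, the mirror is concave.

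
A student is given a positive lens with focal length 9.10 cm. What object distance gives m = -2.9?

m = −d_i/d_o ⇒ d_i = −m·d_o.
1/f = 1/d_o + 1/d_i = 1/d_o − 1/(m·d_o) = (1 − 1/m)/d_o, so d_o = f(1 − 1/m) = (9.100)(1 − 1/(-2.9)) = 12.2 cm.

12.2 cm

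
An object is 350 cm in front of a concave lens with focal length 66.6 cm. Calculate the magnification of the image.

m = +0.160

For a concave lens, f = -66.6 cm.
1/d_i = 1/f − 1/d_o = 1/(-66.60) − 1/(350) = -0.01787, so d_i = -55.95 cm.
m = −d_i/d_o = −(-55.95)/(350) = +0.160.
The image is virtual, upright and reduced, on the same side as the object.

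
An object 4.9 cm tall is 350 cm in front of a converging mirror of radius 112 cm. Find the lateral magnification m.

m = -0.190

f = R/2 = 112/2 = 56.00 cm.
1/d_i = 1/f − 1/d_o = 1/(56.00) − 1/(350) = 0.01500, so d_i = 66.67 cm.
m = −d_i/d_o = −(66.67)/(350) = -0.190.
The image is real, inverted and reduced, in front of the mirror.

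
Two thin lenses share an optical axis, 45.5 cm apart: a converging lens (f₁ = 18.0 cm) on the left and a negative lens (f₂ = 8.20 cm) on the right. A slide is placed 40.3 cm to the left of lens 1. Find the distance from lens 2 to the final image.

5.02 cm

Lens 1: 1/d_i1 = 1/f₁ − 1/d_o1 = 1/(18.0) − 1/(40.3) = 0.03074, so d_i1 = 32.53 cm.
The intermediate image is 32.53 cm to the right of lens 1, which is 45.5 − (32.53) = 12.97 cm to the left of lens 2, so d_o2 = +12.97 cm.
Lens 2 is diverging, so f₂ = −8.20 cm.
Lens 2: 1/d_i2 = 1/f₂ − 1/d_o2 = 1/(-8.20) − 1/(12.97) = -0.1991, so d_i2 = -5.02 cm.
The final image is virtual, 5.02 cm to the left of lens 2 (overall magnification ≈ -0.31).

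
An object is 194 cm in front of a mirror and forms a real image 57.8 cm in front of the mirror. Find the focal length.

f = 44.5 cm (concave)

Real image ⇒ d_i = +57.8 cm.
1/f = 1/d_o + 1/d_i = 1/(194) + 1/(57.8) = 0.02246, so f = 44.5 cm.
Since f is positive, the mirror is concave.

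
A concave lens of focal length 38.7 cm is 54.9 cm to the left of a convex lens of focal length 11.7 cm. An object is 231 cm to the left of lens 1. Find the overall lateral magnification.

f₁ = −38.7 cm (diverging).
Lens 1: 1/d_i1 = 1/(-38.7) − 1/(231) = -0.03017, so d_i1 = -33.15 cm; m₁ = −d_i1/d_o1 = +0.1435.
d_o2 = 54.9 − (-33.15) = 88.05 cm.
Lens 2: 1/d_i2 = 1/(11.7) − 1/(88.05) = 0.07411, so d_i2 = 13.49 cm; m₂ = −d_i2/d_o2 = -0.1532.
m = m₁·m₂ = (+0.1435)(-0.1532) = -0.0220.

m = -0.0220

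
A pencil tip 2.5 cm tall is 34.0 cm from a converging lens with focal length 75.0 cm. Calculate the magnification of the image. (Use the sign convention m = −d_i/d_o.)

1/d_i = 1/f − 1/d_o = 1/(75.00) − 1/(34.0) = -0.01608, so d_i = -62.20 cm.
m = −d_i/d_o = −(-62.20)/(34.0) = +1.83.
The image is virtual, upright and enlarged, on the same side as the object.

m = +1.83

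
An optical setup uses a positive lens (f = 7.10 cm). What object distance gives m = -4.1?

m = −d_i/d_o ⇒ d_i = −m·d_o.
1/f = 1/d_o + 1/d_i = 1/d_o − 1/(m·d_o) = (1 − 1/m)/d_o, so d_o = f(1 − 1/m) = (7.100)(1 − 1/(-4.1)) = 8.83 cm.

8.83 cm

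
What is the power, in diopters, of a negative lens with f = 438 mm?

For a negative lens, f = −438 mm.
f = -43.8 cm = -0.438 m.
P = 1/f = 1/(-0.438 m) = -2.28 D.

P = -2.28 D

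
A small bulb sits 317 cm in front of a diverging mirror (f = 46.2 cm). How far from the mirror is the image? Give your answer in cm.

40.3 cm

For a diverging mirror, f = -46.2 cm.
Mirror equation: 1/d_i = 1/f − 1/d_o = 1/(-46.20) − 1/(317) = -0.02165 − 0.003155 = -0.02480, so d_i = -40.3 cm.
The image is virtual, upright and reduced, behind the mirror.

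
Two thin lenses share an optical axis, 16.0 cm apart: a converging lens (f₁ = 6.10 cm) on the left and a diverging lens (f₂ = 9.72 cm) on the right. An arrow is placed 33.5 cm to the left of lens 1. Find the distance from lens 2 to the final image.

Lens 1: 1/d_i1 = 1/f₁ − 1/d_o1 = 1/(6.10) − 1/(33.5) = 0.1341, so d_i1 = 7.458 cm.
The intermediate image is 7.458 cm to the right of lens 1, which is 16.0 − (7.458) = 8.542 cm to the left of lens 2, so d_o2 = +8.542 cm.
Lens 2 is diverging, so f₂ = −9.72 cm.
Lens 2: 1/d_i2 = 1/f₂ − 1/d_o2 = 1/(-9.72) − 1/(8.542) = -0.2199, so d_i2 = -4.55 cm.
The final image is virtual, 4.55 cm to the left of lens 2 (overall magnification ≈ -0.12).

4.55 cm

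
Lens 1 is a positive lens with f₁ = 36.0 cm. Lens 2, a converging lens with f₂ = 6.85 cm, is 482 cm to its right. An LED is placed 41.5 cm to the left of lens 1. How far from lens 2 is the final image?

7.08 cm

Lens 1: 1/d_i1 = 1/f₁ − 1/d_o1 = 1/(36.0) − 1/(41.5) = 0.003681, so d_i1 = 271.6 cm.
The intermediate image is 271.6 cm to the right of lens 1, which is 482 − (271.6) = 210.4 cm to the left of lens 2, so d_o2 = +210.4 cm.
Lens 2: 1/d_i2 = 1/f₂ − 1/d_o2 = 1/(6.85) − 1/(210.4) = 0.1412, so d_i2 = 7.08 cm.
The final image is real, 7.08 cm to the right of lens 2 (overall magnification ≈ 0.22).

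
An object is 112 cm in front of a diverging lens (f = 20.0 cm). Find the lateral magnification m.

For a diverging lens, f = -20.0 cm.
1/d_i = 1/f − 1/d_o = 1/(-20.00) − 1/(112) = -0.05893, so d_i = -16.97 cm.
m = −d_i/d_o = −(-16.97)/(112) = +0.152.
The image is virtual, upright and reduced, on the same side as the object.

m = +0.152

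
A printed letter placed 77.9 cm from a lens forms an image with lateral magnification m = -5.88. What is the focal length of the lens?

f = 66.6 cm (converging)

m = −d_i/d_o ⇒ d_i = −m·d_o = −(-5.88)·(77.9) = 458.1 cm.
1/f = 1/d_o + 1/d_i = 1/(77.9) + 1/(458.1) = 0.01502, so f = 66.6 cm.
Since f is positive, the lens is converging.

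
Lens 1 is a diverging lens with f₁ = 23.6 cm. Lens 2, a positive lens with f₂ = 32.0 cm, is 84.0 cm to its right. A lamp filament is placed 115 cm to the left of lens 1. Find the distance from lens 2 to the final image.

46.3 cm

Lens 1 is diverging, so f₁ = −23.6 cm.
Lens 1: 1/d_i1 = 1/f₁ − 1/d_o1 = 1/(-23.6) − 1/(115) = -0.05107, so d_i1 = -19.58 cm.
The intermediate image is 19.58 cm to the left of lens 1 (virtual), which is 84.0 − (-19.58) = 103.6 cm to the left of lens 2, so d_o2 = +103.6 cm.
Lens 2: 1/d_i2 = 1/f₂ − 1/d_o2 = 1/(32.0) − 1/(103.6) = 0.02160, so d_i2 = 46.3 cm.
The final image is real, 46.3 cm to the right of lens 2 (overall magnification ≈ -0.076).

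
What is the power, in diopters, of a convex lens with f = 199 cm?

f = 199 cm = 1.99 m.
P = 1/f = 1/(1.99 m) = +0.503 D.

P = +0.503 D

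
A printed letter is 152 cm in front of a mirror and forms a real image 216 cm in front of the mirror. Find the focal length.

Real image ⇒ d_i = +216 cm.
1/f = 1/d_o + 1/d_i = 1/(152) + 1/(216) = 0.01121, so f = 89.2 cm.
Since f is positive, the mirror is concave.

f = 89.2 cm (concave)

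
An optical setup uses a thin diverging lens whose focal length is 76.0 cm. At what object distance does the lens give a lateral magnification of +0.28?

For a diverging lens, f = -76.0 cm.
m = −d_i/d_o ⇒ d_i = −m·d_o.
1/f = 1/d_o + 1/d_i = 1/d_o − 1/(m·d_o) = (1 − 1/m)/d_o, so d_o = f(1 − 1/m) = (-76.00)(1 − 1/(+0.28)) = 195 cm.

195 cm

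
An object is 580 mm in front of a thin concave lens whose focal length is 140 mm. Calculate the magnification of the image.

m = +0.194

For a concave lens, f = -140 mm.
1/d_i = 1/f − 1/d_o = 1/(-140.0) − 1/(580) = -0.008867, so d_i = -112.8 mm.
m = −d_i/d_o = −(-112.8)/(580) = +0.194.
The image is virtual, upright and reduced, on the same side as the object.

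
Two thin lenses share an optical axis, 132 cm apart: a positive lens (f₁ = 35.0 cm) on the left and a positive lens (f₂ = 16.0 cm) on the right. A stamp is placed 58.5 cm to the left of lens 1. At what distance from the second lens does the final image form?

24.9 cm

Lens 1: 1/d_i1 = 1/f₁ − 1/d_o1 = 1/(35.0) − 1/(58.5) = 0.01148, so d_i1 = 87.13 cm.
The intermediate image is 87.13 cm to the right of lens 1, which is 132 − (87.13) = 44.87 cm to the left of lens 2, so d_o2 = +44.87 cm.
Lens 2: 1/d_i2 = 1/f₂ − 1/d_o2 = 1/(16.0) − 1/(44.87) = 0.04021, so d_i2 = 24.9 cm.
The final image is real, 24.9 cm to the right of lens 2 (overall magnification ≈ 0.83).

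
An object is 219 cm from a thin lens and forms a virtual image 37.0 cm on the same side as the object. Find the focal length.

f = -44.5 cm (diverging)

Virtual image ⇒ d_i = −37.0 cm.
1/f = 1/d_o + 1/d_i = 1/(219) + 1/(-37.0) = -0.02246, so f = -44.5 cm.
Since f is negative, the thin lens is diverging.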